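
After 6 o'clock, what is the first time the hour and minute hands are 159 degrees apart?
At t minutes past 6:00, the hour hand is at 30 x 6 + 0.5t degrees and the minute hand is at 6t degrees.
The smaller angle between them is 159 degrees when |30H - 5.5t| = 159 or |30H - 5.5t| = 201.
With H = 6, solve 30 x 6 - 5.5t = +/- target for each target:
  t = (30 x 6 - 159) / 5.5 = 3.82
  t = (30 x 6 + 159) / 5.5 = 61.64 (outside (0, 60))
  t = (30 x 6 - 201) / 5.5 = -3.82 (outside (0, 60))
  t = (30 x 6 + 201) / 5.5 = 69.27 (outside (0, 60))
Valid solutions in (0, 60): {3.82} minutes.
The first occurrence is t = 3.82 minutes.
The hands form a 159-degree angle at 3.82 minutes past 6:00.

Final answer: 3.82 minutes past 6:00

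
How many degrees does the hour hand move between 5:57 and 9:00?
The hour hand moves 0.5 degrees per minute.
Time elapsed: 9:00 - 5:57 = 183 minutes
Angular displacement: 183 x 0.5 = 91.5 degrees

Final answer: 91.5 degrees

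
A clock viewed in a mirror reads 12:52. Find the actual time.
Reflection across the vertical (12-6) axis maps a hand at angle A degrees to (360 - A) degrees, which sends a reading of T minutes past 12:00 to (720 - T) minutes past 12:00.
Mirror reads 12:52 = 52 minutes past 12:00.
Actual time: (720 - 52) mod 720 = 668 minutes = 11:08.

Final answer: 11:08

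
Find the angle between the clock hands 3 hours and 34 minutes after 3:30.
First find the time 3 hours and 34 minutes after 3:30.
Total minutes: 3 x 60 + 30 + 3 x 60 + 34 = 424.
424 mod 720 = 424 minutes = 7:04.
Now compute the angle at 7:04:
Hour hand: 7 x 30 + 4 x 0.5 = 212 degrees
Minute hand: 4 x 6 = 24 degrees
Difference: |212 - 24| = 188 degrees
Smaller angle: 360 - 188 = 172 degrees

Final answer: 172 degrees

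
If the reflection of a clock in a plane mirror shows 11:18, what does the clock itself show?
Reflection across the vertical (12-6) axis maps a hand at angle A degrees to (360 - A) degrees, which sends a reading of T minutes past 12:00 to (720 - T) minutes past 12:00.
Mirror reads 11:18 = 678 minutes past 12:00.
Actual time: (720 - 678) mod 720 = 42 minutes = 12:42.

Final answer: 12:42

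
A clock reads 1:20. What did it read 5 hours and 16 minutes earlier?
Starting time: 1:20 = 80 total minutes past 12:00
Subtracting: 5 hours and 16 minutes = 316 minutes
80 - 316 = -236 (negative, add 12 hours = 720) = 484 minutes
= 8 hours and 4 minutes past 12:00 = 8:04

Final answer: 8:04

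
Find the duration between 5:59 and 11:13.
From 5:59 to 11:13:
(11 x 60 + 13) - (5 x 60 + 59) = 673 - 359 = 314 minutes
= 5 hours and 14 minutes

Final answer: 5 hours and 14 minutes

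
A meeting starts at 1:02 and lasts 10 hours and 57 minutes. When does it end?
Starting time: 1:02
Adding 57 minutes to 2 minutes: 2 + 57 = 59 minutes
Adding 10 hours: 1 + 10 = 11
Final time: 11:59

Final answer: 11:59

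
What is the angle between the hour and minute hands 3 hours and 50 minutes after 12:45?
First find the time 3 hours and 50 minutes after 12:45.
Total minutes: 12 x 60 + 45 + 3 x 60 + 50 = 995.
995 mod 720 = 275 minutes = 4:35.
Now compute the angle at 4:35:
Hour hand: 4 x 30 + 35 x 0.5 = 137.5 degrees
Minute hand: 35 x 6 = 210 degrees
Difference: |137.5 - 210| = 72.5 degrees
The angle is 72.5 degrees

Final answer: 72.5 degrees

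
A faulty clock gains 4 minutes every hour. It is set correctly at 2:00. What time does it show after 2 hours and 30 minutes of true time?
For every 60 true minutes, the faulty clock advances 60 + 4 = 64 minutes.
True elapsed: 2 hours and 30 minutes = 150 minutes.
Faulty clock advances: 150 x 64/60 = 160 minutes (drift: 10 minutes ahead).
Shown time: 2:00 + 160 minutes = 4:40.

Final answer: 4:40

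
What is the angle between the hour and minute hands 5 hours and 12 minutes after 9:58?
First find the time 5 hours and 12 minutes after 9:58.
Total minutes: 9 x 60 + 58 + 5 x 60 + 12 = 910.
910 mod 720 = 190 minutes = 3:10.
Now compute the angle at 3:10:
Hour hand: 3 x 30 + 10 x 0.5 = 95 degrees
Minute hand: 10 x 6 = 60 degrees
Difference: |95 - 60| = 35 degrees
The angle is 35 degrees

Final answer: 35 degrees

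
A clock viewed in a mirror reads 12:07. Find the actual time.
Reflection across the vertical (12-6) axis maps a hand at angle A degrees to (360 - A) degrees, which sends a reading of T minutes past 12:00 to (720 - T) minutes past 12:00.
Mirror reads 12:07 = 7 minutes past 12:00.
Actual time: (720 - 7) mod 720 = 713 minutes = 11:53.

Final answer: 11:53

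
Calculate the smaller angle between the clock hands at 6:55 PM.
Hour hand position: 6 x 30 + 55 x 0.5 = 207.5 degrees
Minute hand position: 55 x 6 = 330 degrees
Difference: |207.5 - 330| = 122.5 degrees
The angle between the hands is 122.5 degrees

Final answer: 122.5 degrees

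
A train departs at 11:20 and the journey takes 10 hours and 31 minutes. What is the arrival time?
Starting time: 11:20
Adding 31 minutes to 20 minutes: 20 + 31 = 51 minutes
Adding 10 hours: 11 + 10 = 21 - 12 = 9
Final time: 9:51

Final answer: 9:51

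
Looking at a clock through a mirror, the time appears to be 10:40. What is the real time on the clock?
Reflection across the vertical (12-6) axis maps a hand at angle A degrees to (360 - A) degrees, which sends a reading of T minutes past 12:00 to (720 - T) minutes past 12:00.
Mirror reads 10:40 = 640 minutes past 12:00.
Actual time: (720 - 640) mod 720 = 80 minutes = 1:20.

Final answer: 1:20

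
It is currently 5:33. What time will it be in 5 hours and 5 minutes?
Starting time: 5:33
Adding 5 minutes to 33 minutes: 33 + 5 = 38 minutes
Adding 5 hours: 5 + 5 = 10
Final time: 10:38

Final answer: 10:38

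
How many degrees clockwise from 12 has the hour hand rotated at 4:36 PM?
The hour hand moves 30 degrees per hour and 0.5 degrees per minute.
At 4:36: (4) x 30 + 36 x 0.5 = 120 + 18 = 138 degrees

Final answer: 138 degrees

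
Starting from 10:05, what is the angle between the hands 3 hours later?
First find the time 3 hours after 10:05.
Total minutes: 10 x 60 + 5 + 3 x 60 + 0 = 785.
785 mod 720 = 65 minutes = 1:05.
Now compute the angle at 1:05:
Hour hand: 1 x 30 + 5 x 0.5 = 32.5 degrees
Minute hand: 5 x 6 = 30 degrees
Difference: |32.5 - 30| = 2.5 degrees
The angle is 2.5 degrees

Final answer: 2.5 degrees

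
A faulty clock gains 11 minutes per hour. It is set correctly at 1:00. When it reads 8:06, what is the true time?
For every 60 true minutes, the faulty clock advances 71 minutes, so 1 faulty-clock minute corresponds to 60/71 true minutes.
From 1:00 to 8:06 on the faulty dial is 426 minutes.
True elapsed: 426 x 60/71 = 360 minutes = 6 hours.
True time: 1:00 + 6 hours = 7:00.

Final answer: 7:00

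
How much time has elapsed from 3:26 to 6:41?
From 3:26 to 6:41:
(6 x 60 + 41) - (3 x 60 + 26) = 401 - 206 = 195 minutes
= 3 hours and 15 minutes

Final answer: 3 hours and 15 minutes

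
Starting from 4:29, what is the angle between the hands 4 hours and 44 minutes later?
First find the time 4 hours and 44 minutes after 4:29.
Total minutes: 4 x 60 + 29 + 4 x 60 + 44 = 553.
553 mod 720 = 553 minutes = 9:13.
Now compute the angle at 9:13:
Hour hand: 9 x 30 + 13 x 0.5 = 276.5 degrees
Minute hand: 13 x 6 = 78 degrees
Difference: |276.5 - 78| = 198.5 degrees
Smaller angle: 360 - 198.5 = 161.5 degrees

Final answer: 161.5 degrees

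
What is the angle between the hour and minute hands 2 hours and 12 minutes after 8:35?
First find the time 2 hours and 12 minutes after 8:35.
Total minutes: 8 x 60 + 35 + 2 x 60 + 12 = 647.
647 mod 720 = 647 minutes = 10:47.
Now compute the angle at 10:47:
Hour hand: 10 x 30 + 47 x 0.5 = 323.5 degrees
Minute hand: 47 x 6 = 282 degrees
Difference: |323.5 - 282| = 41.5 degrees
The angle is 41.5 degrees

Final answer: 41.5 degrees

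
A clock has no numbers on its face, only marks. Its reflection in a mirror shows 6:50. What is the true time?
Reflection across the vertical (12-6) axis maps a hand at angle A degrees to (360 - A) degrees, which sends a reading of T minutes past 12:00 to (720 - T) minutes past 12:00.
Mirror reads 6:50 = 410 minutes past 12:00.
Actual time: (720 - 410) mod 720 = 310 minutes = 5:10.

Final answer: 5:10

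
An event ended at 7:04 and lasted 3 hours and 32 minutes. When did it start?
Starting time: 7:04 = 424 total minutes past 12:00
Subtracting: 3 hours and 32 minutes = 212 minutes
424 - 212 = 212 minutes
= 3 hours and 32 minutes past 12:00 = 3:32

Final answer: 3:32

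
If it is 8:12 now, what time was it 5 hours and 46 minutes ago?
Starting time: 8:12 = 492 total minutes past 12:00
Subtracting: 5 hours and 46 minutes = 346 minutes
492 - 346 = 146 minutes
= 2 hours and 26 minutes past 12:00 = 2:26

Final answer: 2:26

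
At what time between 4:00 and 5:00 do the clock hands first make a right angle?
At t minutes past 4:00, the hour hand is at 30 x 4 + 0.5t degrees and the minute hand is at 6t degrees.
The smaller angle between them is 90 degrees when |30H - 5.5t| = 90 or |30H - 5.5t| = 270.
With H = 4, solve 30 x 4 - 5.5t = +/- target for each target:
  t = (30 x 4 - 90) / 5.5 = 5.45
  t = (30 x 4 + 90) / 5.5 = 38.18
  t = (30 x 4 - 270) / 5.5 = -27.27 (outside (0, 60))
  t = (30 x 4 + 270) / 5.5 = 70.91 (outside (0, 60))
Valid solutions in (0, 60): {5.45, 38.18} minutes.
First occurrence: t = 5.45 minutes.
The hands are at right angles at 5.45 minutes past 4:00.

Final answer: 5.45 minutes past 4:00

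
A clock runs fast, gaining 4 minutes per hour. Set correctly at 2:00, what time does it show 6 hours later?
For every 60 true minutes, the faulty clock advances 60 + 4 = 64 minutes.
True elapsed: 6 hours = 360 minutes.
Faulty clock advances: 360 x 64/60 = 384 minutes (drift: 24 minutes ahead).
Shown time: 2:00 + 384 minutes = 8:24.

Final answer: 8:24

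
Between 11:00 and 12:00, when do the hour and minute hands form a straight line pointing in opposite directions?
For hands to be 180 degrees apart: |30H - 5.5t| = 180
With H = 11: t = (30 x 11 + 180)/5.5 = 92.73 or t = (30 x 11 - 180)/5.5 = 27.27
First valid solution (0 < t < 60): t = 27.27 minutes
The hands are opposite at 27.27 minutes past 11:00.

Final answer: 27.27 minutes past 11:00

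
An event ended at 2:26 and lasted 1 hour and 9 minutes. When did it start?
Starting time: 2:26 = 146 total minutes past 12:00
Subtracting: 1 hour and 9 minutes = 69 minutes
146 - 69 = 77 minutes
= 1 hour and 17 minutes past 12:00 = 1:17

Final answer: 1:17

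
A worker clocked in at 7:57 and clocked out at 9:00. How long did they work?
From 7:57 to 9:00:
(9 x 60 + 0) - (7 x 60 + 57) = 540 - 477 = 63 minutes
= 1 hour and 3 minutes

Final answer: 1 hour and 3 minutes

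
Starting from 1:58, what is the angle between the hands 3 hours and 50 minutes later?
First find the time 3 hours and 50 minutes after 1:58.
Total minutes: 1 x 60 + 58 + 3 x 60 + 50 = 348.
348 mod 720 = 348 minutes = 5:48.
Now compute the angle at 5:48:
Hour hand: 5 x 30 + 48 x 0.5 = 174 degrees
Minute hand: 48 x 6 = 288 degrees
Difference: |174 - 288| = 114 degrees
The angle is 114 degrees

Final answer: 114 degrees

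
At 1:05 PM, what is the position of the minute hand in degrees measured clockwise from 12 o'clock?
The minute hand moves 6 degrees per minute.
At 1:05: 5 x 6 = 30 degrees

Final answer: 30 degrees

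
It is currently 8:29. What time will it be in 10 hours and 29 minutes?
Starting time: 8:29
Adding 29 minutes to 29 minutes: 29 + 29 = 58 minutes
Adding 10 hours: 8 + 10 = 18 - 12 = 6
Final time: 6:58

Final answer: 6:58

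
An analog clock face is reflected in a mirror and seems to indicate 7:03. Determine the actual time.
Reflection across the vertical (12-6) axis maps a hand at angle A degrees to (360 - A) degrees, which sends a reading of T minutes past 12:00 to (720 - T) minutes past 12:00.
Mirror reads 7:03 = 423 minutes past 12:00.
Actual time: (720 - 423) mod 720 = 297 minutes = 4:57.

Final answer: 4:57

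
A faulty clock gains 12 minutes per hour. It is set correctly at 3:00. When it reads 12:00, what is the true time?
For every 60 true minutes, the faulty clock advances 72 minutes, so 1 faulty-clock minute corresponds to 60/72 true minutes.
From 3:00 to 12:00 on the faulty dial is 540 minutes.
True elapsed: 540 x 60/72 = 450 minutes = 7 hours and 30 minutes.
True time: 3:00 + 7 hours and 30 minutes = 10:30.

Final answer: 10:30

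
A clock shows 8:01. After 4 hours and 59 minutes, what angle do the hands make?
First find the time 4 hours and 59 minutes after 8:01.
Total minutes: 8 x 60 + 1 + 4 x 60 + 59 = 780.
780 mod 720 = 60 minutes = 1:00.
Now compute the angle at 1:00:
Hour hand: 1 x 30 + 0 x 0.5 = 30 degrees
Minute hand: 0 x 6 = 0 degrees
Difference: |30 - 0| = 30 degrees
The angle is 30 degrees

Final answer: 30 degrees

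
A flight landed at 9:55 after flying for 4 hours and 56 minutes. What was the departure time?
Starting time: 9:55 = 595 total minutes past 12:00
Subtracting: 4 hours and 56 minutes = 296 minutes
595 - 296 = 299 minutes
= 4 hours and 59 minutes past 12:00 = 4:59

Final answer: 4:59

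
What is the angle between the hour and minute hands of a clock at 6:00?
Hour hand position: 6 x 30 + 0 x 0.5 = 180 degrees
Minute hand position: 0 x 6 = 0 degrees
Difference: |180 - 0| = 180 degrees
The angle between the hands is 180 degrees

Final answer: 180 degrees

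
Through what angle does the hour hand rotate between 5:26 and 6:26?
The hour hand moves 0.5 degrees per minute.
Time elapsed: 6:26 - 5:26 = 60 minutes
Angular displacement: 60 x 0.5 = 30 degrees

Final answer: 30 degrees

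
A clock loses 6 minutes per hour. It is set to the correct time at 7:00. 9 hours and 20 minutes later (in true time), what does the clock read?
For every 60 true minutes, the faulty clock advances 60 - 6 = 54 minutes.
True elapsed: 9 hours and 20 minutes = 560 minutes.
Faulty clock advances: 560 x 54/60 = 504 minutes (drift: 56 minutes behind).
Shown time: 7:00 + 504 minutes = 3:24.

Final answer: 3:24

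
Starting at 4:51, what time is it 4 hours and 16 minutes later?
Starting time: 4:51
Adding 16 minutes to 51 minutes: 51 + 16 = 67 minutes = 1 hour and 7 minutes
Adding 4 hours: 4 + 4 + 1 (carry) = 9
Final time: 9:07

Final answer: 9:07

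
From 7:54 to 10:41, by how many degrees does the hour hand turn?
The hour hand moves 0.5 degrees per minute.
Time elapsed: 10:41 - 7:54 = 167 minutes
Angular displacement: 167 x 0.5 = 83.5 degrees

Final answer: 83.5 degrees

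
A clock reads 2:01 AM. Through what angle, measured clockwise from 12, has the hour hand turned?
The hour hand moves 30 degrees per hour and 0.5 degrees per minute.
At 2:01: (2) x 30 + 1 x 0.5 = 60 + 0.5 = 60.5 degrees

Final answer: 60.5 degrees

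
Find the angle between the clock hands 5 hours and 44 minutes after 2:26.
First find the time 5 hours and 44 minutes after 2:26.
Total minutes: 2 x 60 + 26 + 5 x 60 + 44 = 490.
490 mod 720 = 490 minutes = 8:10.
Now compute the angle at 8:10:
Hour hand: 8 x 30 + 10 x 0.5 = 245 degrees
Minute hand: 10 x 6 = 60 degrees
Difference: |245 - 60| = 185 degrees
Smaller angle: 360 - 185 = 175 degrees

Final answer: 175 degrees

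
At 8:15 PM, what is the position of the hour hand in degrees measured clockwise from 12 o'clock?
The hour hand moves 30 degrees per hour and 0.5 degrees per minute.
At 8:15: (8) x 30 + 15 x 0.5 = 240 + 7.5 = 247.5 degrees

Final answer: 247.5 degrees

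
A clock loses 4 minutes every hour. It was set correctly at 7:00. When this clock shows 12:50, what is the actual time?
For every 60 true minutes, the faulty clock advances 56 minutes, so 1 faulty-clock minute corresponds to 60/56 true minutes.
From 7:00 to 12:50 on the faulty dial is 350 minutes.
True elapsed: 350 x 60/56 = 375 minutes = 6 hours and 15 minutes.
True time: 7:00 + 6 hours and 15 minutes = 1:15.

Final answer: 1:15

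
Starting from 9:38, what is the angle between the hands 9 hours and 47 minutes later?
First find the time 9 hours and 47 minutes after 9:38.
Total minutes: 9 x 60 + 38 + 9 x 60 + 47 = 1165.
1165 mod 720 = 445 minutes = 7:25.
Now compute the angle at 7:25:
Hour hand: 7 x 30 + 25 x 0.5 = 222.5 degrees
Minute hand: 25 x 6 = 150 degrees
Difference: |222.5 - 150| = 72.5 degrees
The angle is 72.5 degrees

Final answer: 72.5 degrees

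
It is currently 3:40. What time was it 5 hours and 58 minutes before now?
Starting time: 3:40 = 220 total minutes past 12:00
Subtracting: 5 hours and 58 minutes = 358 minutes
220 - 358 = -138 (negative, add 12 hours = 720) = 582 minutes
= 9 hours and 42 minutes past 12:00 = 9:42

Final answer: 9:42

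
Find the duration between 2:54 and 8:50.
From 2:54 to 8:50:
(8 x 60 + 50) - (2 x 60 + 54) = 530 - 174 = 356 minutes
= 5 hours and 56 minutes

Final answer: 5 hours and 56 minutes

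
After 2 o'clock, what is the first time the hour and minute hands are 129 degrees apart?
At t minutes past 2:00, the hour hand is at 30 x 2 + 0.5t degrees and the minute hand is at 6t degrees.
The smaller angle between them is 129 degrees when |30H - 5.5t| = 129 or |30H - 5.5t| = 231.
With H = 2, solve 30 x 2 - 5.5t = +/- target for each target:
  t = (30 x 2 - 129) / 5.5 = -12.55 (outside (0, 60))
  t = (30 x 2 + 129) / 5.5 = 34.36
  t = (30 x 2 - 231) / 5.5 = -31.09 (outside (0, 60))
  t = (30 x 2 + 231) / 5.5 = 52.91
Valid solutions in (0, 60): {34.36, 52.91} minutes.
The first occurrence is t = 34.36 minutes.
The hands form a 129-degree angle at 34.36 minutes past 2:00.

Final answer: 34.36 minutes past 2:00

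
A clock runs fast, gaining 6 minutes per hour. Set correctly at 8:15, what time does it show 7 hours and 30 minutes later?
For every 60 true minutes, the faulty clock advances 60 + 6 = 66 minutes.
True elapsed: 7 hours and 30 minutes = 450 minutes.
Faulty clock advances: 450 x 66/60 = 495 minutes (drift: 45 minutes ahead).
Shown time: 8:15 + 495 minutes = 4:30.

Final answer: 4:30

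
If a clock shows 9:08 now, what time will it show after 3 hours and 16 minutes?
Starting time: 9:08
Adding 16 minutes to 8 minutes: 8 + 16 = 24 minutes
Adding 3 hours: 9 + 3 = 12
Final time: 12:24

Final answer: 12:24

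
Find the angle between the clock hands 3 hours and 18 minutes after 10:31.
First find the time 3 hours and 18 minutes after 10:31.
Total minutes: 10 x 60 + 31 + 3 x 60 + 18 = 829.
829 mod 720 = 109 minutes = 1:49.
Now compute the angle at 1:49:
Hour hand: 1 x 30 + 49 x 0.5 = 54.5 degrees
Minute hand: 49 x 6 = 294 degrees
Difference: |54.5 - 294| = 239.5 degrees
Smaller angle: 360 - 239.5 = 120.5 degrees

Final answer: 120.5 degrees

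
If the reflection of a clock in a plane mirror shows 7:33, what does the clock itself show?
Reflection across the vertical (12-6) axis maps a hand at angle A degrees to (360 - A) degrees, which sends a reading of T minutes past 12:00 to (720 - T) minutes past 12:00.
Mirror reads 7:33 = 453 minutes past 12:00.
Actual time: (720 - 453) mod 720 = 267 minutes = 4:27.

Final answer: 4:27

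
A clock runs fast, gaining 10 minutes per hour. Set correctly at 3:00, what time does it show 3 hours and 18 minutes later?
For every 60 true minutes, the faulty clock advances 60 + 10 = 70 minutes.
True elapsed: 3 hours and 18 minutes = 198 minutes.
Faulty clock advances: 198 x 70/60 = 231 minutes (drift: 33 minutes ahead).
Shown time: 3:00 + 231 minutes = 6:51.

Final answer: 6:51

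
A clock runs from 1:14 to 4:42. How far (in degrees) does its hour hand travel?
The hour hand moves 0.5 degrees per minute.
Time elapsed: 4:42 - 1:14 = 208 minutes
Angular displacement: 208 x 0.5 = 104 degrees

Final answer: 104 degrees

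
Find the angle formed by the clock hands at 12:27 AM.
Hour hand position: 0 x 30 + 27 x 0.5 = 13.5 degrees
Minute hand position: 27 x 6 = 162 degrees
Difference: |13.5 - 162| = 148.5 degrees
The angle between the hands is 148.5 degrees

Final answer: 148.5 degrees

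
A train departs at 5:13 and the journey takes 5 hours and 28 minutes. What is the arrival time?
Starting time: 5:13
Adding 28 minutes to 13 minutes: 13 + 28 = 41 minutes
Adding 5 hours: 5 + 5 = 10
Final time: 10:41

Final answer: 10:41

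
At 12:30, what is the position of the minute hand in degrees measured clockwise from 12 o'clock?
The minute hand moves 6 degrees per minute.
At 12:30: 30 x 6 = 180 degrees

Final answer: 180 degrees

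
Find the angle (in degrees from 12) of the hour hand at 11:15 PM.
The hour hand moves 30 degrees per hour and 0.5 degrees per minute.
At 11:15: (11) x 30 + 15 x 0.5 = 330 + 7.5 = 337.5 degrees

Final answer: 337.5 degrees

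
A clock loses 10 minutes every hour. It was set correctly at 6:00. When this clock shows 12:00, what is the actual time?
For every 60 true minutes, the faulty clock advances 50 minutes, so 1 faulty-clock minute corresponds to 60/50 true minutes.
From 6:00 to 12:00 on the faulty dial is 360 minutes.
True elapsed: 360 x 60/50 = 432 minutes = 7 hours and 12 minutes.
True time: 6:00 + 7 hours and 12 minutes = 1:12.

Final answer: 1:12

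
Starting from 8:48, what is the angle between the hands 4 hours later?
First find the time 4 hours after 8:48.
Total minutes: 8 x 60 + 48 + 4 x 60 + 0 = 768.
768 mod 720 = 48 minutes = 12:48.
Now compute the angle at 12:48:
Hour hand: 0 x 30 + 48 x 0.5 = 24 degrees
Minute hand: 48 x 6 = 288 degrees
Difference: |24 - 288| = 264 degrees
Smaller angle: 360 - 264 = 96 degrees

Final answer: 96 degrees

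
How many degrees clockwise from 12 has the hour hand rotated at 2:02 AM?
The hour hand moves 30 degrees per hour and 0.5 degrees per minute.
At 2:02: (2) x 30 + 2 x 0.5 = 60 + 1 = 61 degrees

Final answer: 61 degrees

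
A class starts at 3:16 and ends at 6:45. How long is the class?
From 3:16 to 6:45:
(6 x 60 + 45) - (3 x 60 + 16) = 405 - 196 = 209 minutes
= 3 hours and 29 minutes

Final answer: 3 hours and 29 minutes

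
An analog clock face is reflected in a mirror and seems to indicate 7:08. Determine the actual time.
Reflection across the vertical (12-6) axis maps a hand at angle A degrees to (360 - A) degrees, which sends a reading of T minutes past 12:00 to (720 - T) minutes past 12:00.
Mirror reads 7:08 = 428 minutes past 12:00.
Actual time: (720 - 428) mod 720 = 292 minutes = 4:52.

Final answer: 4:52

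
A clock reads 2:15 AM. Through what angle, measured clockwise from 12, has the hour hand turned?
The hour hand moves 30 degrees per hour and 0.5 degrees per minute.
At 2:15: (2) x 30 + 15 x 0.5 = 60 + 7.5 = 67.5 degrees

Final answer: 67.5 degrees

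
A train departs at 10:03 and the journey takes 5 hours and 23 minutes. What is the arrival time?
Starting time: 10:03
Adding 23 minutes to 3 minutes: 3 + 23 = 26 minutes
Adding 5 hours: 10 + 5 = 15 - 12 = 3
Final time: 3:26

Final answer: 3:26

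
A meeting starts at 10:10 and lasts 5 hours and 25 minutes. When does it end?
Starting time: 10:10
Adding 25 minutes to 10 minutes: 10 + 25 = 35 minutes
Adding 5 hours: 10 + 5 = 15 - 12 = 3
Final time: 3:35

Final answer: 3:35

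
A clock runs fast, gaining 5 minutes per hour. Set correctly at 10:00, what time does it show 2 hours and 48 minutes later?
For every 60 true minutes, the faulty clock advances 60 + 5 = 65 minutes.
True elapsed: 2 hours and 48 minutes = 168 minutes.
Faulty clock advances: 168 x 65/60 = 182 minutes (drift: 14 minutes ahead).
Shown time: 10:00 + 182 minutes = 1:02.

Final answer: 1:02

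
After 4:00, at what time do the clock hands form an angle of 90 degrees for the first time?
At t minutes past 4:00, the hour hand is at 30 x 4 + 0.5t degrees and the minute hand is at 6t degrees.
The smaller angle between them is 90 degrees when |30H - 5.5t| = 90 or |30H - 5.5t| = 270.
With H = 4, solve 30 x 4 - 5.5t = +/- target for each target:
  t = (30 x 4 - 90) / 5.5 = 5.45
  t = (30 x 4 + 90) / 5.5 = 38.18
  t = (30 x 4 - 270) / 5.5 = -27.27 (outside (0, 60))
  t = (30 x 4 + 270) / 5.5 = 70.91 (outside (0, 60))
Valid solutions in (0, 60): {5.45, 38.18} minutes.
The first occurrence is t = 5.45 minutes.
The hands form a 90-degree angle at 5.45 minutes past 4:00.

Final answer: 5.45 minutes past 4:00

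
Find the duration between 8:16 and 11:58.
From 8:16 to 11:58:
(11 x 60 + 58) - (8 x 60 + 16) = 718 - 496 = 222 minutes
= 3 hours and 42 minutes

Final answer: 3 hours and 42 minutes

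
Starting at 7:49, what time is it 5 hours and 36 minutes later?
Starting time: 7:49
Adding 36 minutes to 49 minutes: 49 + 36 = 85 minutes = 1 hour and 25 minutes
Adding 5 hours: 7 + 5 + 1 (carry) = 13 - 12 = 1
Final time: 1:25

Final answer: 1:25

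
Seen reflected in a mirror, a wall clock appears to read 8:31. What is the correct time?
Reflection across the vertical (12-6) axis maps a hand at angle A degrees to (360 - A) degrees, which sends a reading of T minutes past 12:00 to (720 - T) minutes past 12:00.
Mirror reads 8:31 = 511 minutes past 12:00.
Actual time: (720 - 511) mod 720 = 209 minutes = 3:29.

Final answer: 3:29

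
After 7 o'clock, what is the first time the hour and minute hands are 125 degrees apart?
At t minutes past 7:00, the hour hand is at 30 x 7 + 0.5t degrees and the minute hand is at 6t degrees.
The smaller angle between them is 125 degrees when |30H - 5.5t| = 125 or |30H - 5.5t| = 235.
With H = 7, solve 30 x 7 - 5.5t = +/- target for each target:
  t = (30 x 7 - 125) / 5.5 = 15.45
  t = (30 x 7 + 125) / 5.5 = 60.91 (outside (0, 60))
  t = (30 x 7 - 235) / 5.5 = -4.55 (outside (0, 60))
  t = (30 x 7 + 235) / 5.5 = 80.91 (outside (0, 60))
Valid solutions in (0, 60): {15.45} minutes.
The first occurrence is t = 15.45 minutes.
The hands form a 125-degree angle at 15.45 minutes past 7:00.

Final answer: 15.45 minutes past 7:00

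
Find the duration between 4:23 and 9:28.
From 4:23 to 9:28:
(9 x 60 + 28) - (4 x 60 + 23) = 568 - 263 = 305 minutes
= 5 hours and 5 minutes

Final answer: 5 hours and 5 minutes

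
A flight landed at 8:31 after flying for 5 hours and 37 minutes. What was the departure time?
Starting time: 8:31 = 511 total minutes past 12:00
Subtracting: 5 hours and 37 minutes = 337 minutes
511 - 337 = 174 minutes
= 2 hours and 54 minutes past 12:00 = 2:54

Final answer: 2:54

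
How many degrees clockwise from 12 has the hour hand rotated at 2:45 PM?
The hour hand moves 30 degrees per hour and 0.5 degrees per minute.
At 2:45: (2) x 30 + 45 x 0.5 = 60 + 22.5 = 82.5 degrees

Final answer: 82.5 degrees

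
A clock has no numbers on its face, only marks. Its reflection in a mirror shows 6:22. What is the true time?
Reflection across the vertical (12-6) axis maps a hand at angle A degrees to (360 - A) degrees, which sends a reading of T minutes past 12:00 to (720 - T) minutes past 12:00.
Mirror reads 6:22 = 382 minutes past 12:00.
Actual time: (720 - 382) mod 720 = 338 minutes = 5:38.

Final answer: 5:38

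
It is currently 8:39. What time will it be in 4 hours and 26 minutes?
Starting time: 8:39
Adding 26 minutes to 39 minutes: 39 + 26 = 65 minutes = 1 hour and 5 minutes
Adding 4 hours: 8 + 4 + 1 (carry) = 13 - 12 = 1
Final time: 1:05

Final answer: 1:05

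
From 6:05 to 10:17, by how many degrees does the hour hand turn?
The hour hand moves 0.5 degrees per minute.
Time elapsed: 10:17 - 6:05 = 252 minutes
Angular displacement: 252 x 0.5 = 126 degrees

Final answer: 126 degrees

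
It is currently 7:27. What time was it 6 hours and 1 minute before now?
Starting time: 7:27 = 447 total minutes past 12:00
Subtracting: 6 hours and 1 minute = 361 minutes
447 - 361 = 86 minutes
= 1 hour and 26 minutes past 12:00 = 1:26

Final answer: 1:26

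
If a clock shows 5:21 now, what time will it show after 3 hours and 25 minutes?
Starting time: 5:21
Adding 25 minutes to 21 minutes: 21 + 25 = 46 minutes
Adding 3 hours: 5 + 3 = 8
Final time: 8:46

Final answer: 8:46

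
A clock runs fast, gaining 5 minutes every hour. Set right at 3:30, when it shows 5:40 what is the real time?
For every 60 true minutes, the faulty clock advances 65 minutes, so 1 faulty-clock minute corresponds to 60/65 true minutes.
From 3:30 to 5:40 on the faulty dial is 130 minutes.
True elapsed: 130 x 60/65 = 120 minutes = 2 hours.
True time: 3:30 + 2 hours = 5:30.

Final answer: 5:30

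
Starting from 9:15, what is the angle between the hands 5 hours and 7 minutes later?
First find the time 5 hours and 7 minutes after 9:15.
Total minutes: 9 x 60 + 15 + 5 x 60 + 7 = 862.
862 mod 720 = 142 minutes = 2:22.
Now compute the angle at 2:22:
Hour hand: 2 x 30 + 22 x 0.5 = 71 degrees
Minute hand: 22 x 6 = 132 degrees
Difference: |71 - 132| = 61 degrees
The angle is 61 degrees

Final answer: 61 degrees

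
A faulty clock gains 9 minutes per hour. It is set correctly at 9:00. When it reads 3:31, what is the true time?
For every 60 true minutes, the faulty clock advances 69 minutes, so 1 faulty-clock minute corresponds to 60/69 true minutes.
From 9:00 to 3:31 on the faulty dial is 391 minutes.
True elapsed: 391 x 60/69 = 340 minutes = 5 hours and 40 minutes.
True time: 9:00 + 5 hours and 40 minutes = 2:40.

Final answer: 2:40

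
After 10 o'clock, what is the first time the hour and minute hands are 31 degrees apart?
At t minutes past 10:00, the hour hand is at 30 x 10 + 0.5t degrees and the minute hand is at 6t degrees.
The smaller angle between them is 31 degrees when |30H - 5.5t| = 31 or |30H - 5.5t| = 329.
With H = 10, solve 30 x 10 - 5.5t = +/- target for each target:
  t = (30 x 10 - 31) / 5.5 = 48.91
  t = (30 x 10 + 31) / 5.5 = 60.18 (outside (0, 60))
  t = (30 x 10 - 329) / 5.5 = -5.27 (outside (0, 60))
  t = (30 x 10 + 329) / 5.5 = 114.36 (outside (0, 60))
Valid solutions in (0, 60): {48.91} minutes.
The first occurrence is t = 48.91 minutes.
The hands form a 31-degree angle at 48.91 minutes past 10:00.

Final answer: 48.91 minutes past 10:00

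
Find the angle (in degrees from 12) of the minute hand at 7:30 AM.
The minute hand moves 6 degrees per minute.
At 7:30: 30 x 6 = 180 degrees

Final answer: 180 degrees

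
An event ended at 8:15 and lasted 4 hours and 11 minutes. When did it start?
Starting time: 8:15 = 495 total minutes past 12:00
Subtracting: 4 hours and 11 minutes = 251 minutes
495 - 251 = 244 minutes
= 4 hours and 4 minutes past 12:00 = 4:04

Final answer: 4:04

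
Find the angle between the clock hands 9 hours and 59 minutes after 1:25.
First find the time 9 hours and 59 minutes after 1:25.
Total minutes: 1 x 60 + 25 + 9 x 60 + 59 = 684.
684 mod 720 = 684 minutes = 11:24.
Now compute the angle at 11:24:
Hour hand: 11 x 30 + 24 x 0.5 = 342 degrees
Minute hand: 24 x 6 = 144 degrees
Difference: |342 - 144| = 198 degrees
Smaller angle: 360 - 198 = 162 degrees

Final answer: 162 degrees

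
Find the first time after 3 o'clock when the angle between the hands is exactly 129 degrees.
At t minutes past 3:00, the hour hand is at 30 x 3 + 0.5t degrees and the minute hand is at 6t degrees.
The smaller angle between them is 129 degrees when |30H - 5.5t| = 129 or |30H - 5.5t| = 231.
With H = 3, solve 30 x 3 - 5.5t = +/- target for each target:
  t = (30 x 3 - 129) / 5.5 = -7.09 (outside (0, 60))
  t = (30 x 3 + 129) / 5.5 = 39.82
  t = (30 x 3 - 231) / 5.5 = -25.64 (outside (0, 60))
  t = (30 x 3 + 231) / 5.5 = 58.36
Valid solutions in (0, 60): {39.82, 58.36} minutes.
The first occurrence is t = 39.82 minutes.
The hands form a 129-degree angle at 39.82 minutes past 3:00.

Final answer: 39.82 minutes past 3:00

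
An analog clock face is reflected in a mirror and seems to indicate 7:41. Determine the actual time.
Reflection across the vertical (12-6) axis maps a hand at angle A degrees to (360 - A) degrees, which sends a reading of T minutes past 12:00 to (720 - T) minutes past 12:00.
Mirror reads 7:41 = 461 minutes past 12:00.
Actual time: (720 - 461) mod 720 = 259 minutes = 4:19.

Final answer: 4:19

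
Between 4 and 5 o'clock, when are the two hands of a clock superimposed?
The minute hand gains 5.5 degrees per minute on the hour hand.
At 4:00, the hour hand is at 120 degrees and the minute hand is at 0 degrees.
The gap is 120 degrees. Time to close: 120/5.5 = 60 x 4/11 = 21.82 minutes.
The hands overlap at 21.82 minutes past 4:00.

Final answer: 21.82 minutes past 4:00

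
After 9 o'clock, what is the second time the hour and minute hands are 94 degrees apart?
At t minutes past 9:00, the hour hand is at 30 x 9 + 0.5t degrees and the minute hand is at 6t degrees.
The smaller angle between them is 94 degrees when |30H - 5.5t| = 94 or |30H - 5.5t| = 266.
With H = 9, solve 30 x 9 - 5.5t = +/- target for each target:
  t = (30 x 9 - 94) / 5.5 = 32
  t = (30 x 9 + 94) / 5.5 = 66.18 (outside (0, 60))
  t = (30 x 9 - 266) / 5.5 = 0.73
  t = (30 x 9 + 266) / 5.5 = 97.45 (outside (0, 60))
Valid solutions in (0, 60): {0.73, 32} minutes.
The second occurrence is t = 32 minutes.
The hands form a 94-degree angle at 32 minutes past 9:00.

Final answer: 32 minutes past 9:00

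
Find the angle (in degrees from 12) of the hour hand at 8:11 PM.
The hour hand moves 30 degrees per hour and 0.5 degrees per minute.
At 8:11: (8) x 30 + 11 x 0.5 = 240 + 5.5 = 245.5 degrees

Final answer: 245.5 degrees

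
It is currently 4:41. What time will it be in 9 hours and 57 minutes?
Starting time: 4:41
Adding 57 minutes to 41 minutes: 41 + 57 = 98 minutes = 1 hour and 38 minutes
Adding 9 hours: 4 + 9 + 1 (carry) = 14 - 12 = 2
Final time: 2:38

Final answer: 2:38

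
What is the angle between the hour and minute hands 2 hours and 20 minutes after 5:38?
First find the time 2 hours and 20 minutes after 5:38.
Total minutes: 5 x 60 + 38 + 2 x 60 + 20 = 478.
478 mod 720 = 478 minutes = 7:58.
Now compute the angle at 7:58:
Hour hand: 7 x 30 + 58 x 0.5 = 239 degrees
Minute hand: 58 x 6 = 348 degrees
Difference: |239 - 348| = 109 degrees
The angle is 109 degrees

Final answer: 109 degrees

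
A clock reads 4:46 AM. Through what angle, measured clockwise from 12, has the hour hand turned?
The hour hand moves 30 degrees per hour and 0.5 degrees per minute.
At 4:46: (4) x 30 + 46 x 0.5 = 120 + 23 = 143 degrees

Final answer: 143 degrees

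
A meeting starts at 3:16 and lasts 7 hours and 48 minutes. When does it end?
Starting time: 3:16
Adding 48 minutes to 16 minutes: 16 + 48 = 64 minutes = 1 hour and 4 minutes
Adding 7 hours: 3 + 7 + 1 (carry) = 11
Final time: 11:04

Final answer: 11:04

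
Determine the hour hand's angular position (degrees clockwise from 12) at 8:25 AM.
The hour hand moves 30 degrees per hour and 0.5 degrees per minute.
At 8:25: (8) x 30 + 25 x 0.5 = 240 + 12.5 = 252.5 degrees

Final answer: 252.5 degrees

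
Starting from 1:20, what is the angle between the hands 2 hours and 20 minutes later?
First find the time 2 hours and 20 minutes after 1:20.
Total minutes: 1 x 60 + 20 + 2 x 60 + 20 = 220.
220 mod 720 = 220 minutes = 3:40.
Now compute the angle at 3:40:
Hour hand: 3 x 30 + 40 x 0.5 = 110 degrees
Minute hand: 40 x 6 = 240 degrees
Difference: |110 - 240| = 130 degrees
The angle is 130 degrees

Final answer: 130 degrees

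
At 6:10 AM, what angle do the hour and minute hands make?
Hour hand position: 6 x 30 + 10 x 0.5 = 185 degrees
Minute hand position: 10 x 6 = 60 degrees
Difference: |185 - 60| = 125 degrees
The angle between the hands is 125 degrees

Final answer: 125 degrees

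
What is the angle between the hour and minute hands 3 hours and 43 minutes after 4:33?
First find the time 3 hours and 43 minutes after 4:33.
Total minutes: 4 x 60 + 33 + 3 x 60 + 43 = 496.
496 mod 720 = 496 minutes = 8:16.
Now compute the angle at 8:16:
Hour hand: 8 x 30 + 16 x 0.5 = 248 degrees
Minute hand: 16 x 6 = 96 degrees
Difference: |248 - 96| = 152 degrees
The angle is 152 degrees

Final answer: 152 degrees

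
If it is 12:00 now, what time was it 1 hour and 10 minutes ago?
Starting time: 12:00 = 0 total minutes past 12:00
Subtracting: 1 hour and 10 minutes = 70 minutes
0 - 70 = -70 (negative, add 12 hours = 720) = 650 minutes
= 10 hours and 50 minutes past 12:00 = 10:50

Final answer: 10:50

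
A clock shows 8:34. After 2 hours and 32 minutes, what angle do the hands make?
First find the time 2 hours and 32 minutes after 8:34.
Total minutes: 8 x 60 + 34 + 2 x 60 + 32 = 666.
666 mod 720 = 666 minutes = 11:06.
Now compute the angle at 11:06:
Hour hand: 11 x 30 + 6 x 0.5 = 333 degrees
Minute hand: 6 x 6 = 36 degrees
Difference: |333 - 36| = 297 degrees
Smaller angle: 360 - 297 = 63 degrees

Final answer: 63 degrees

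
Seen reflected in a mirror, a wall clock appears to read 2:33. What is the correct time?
Reflection across the vertical (12-6) axis maps a hand at angle A degrees to (360 - A) degrees, which sends a reading of T minutes past 12:00 to (720 - T) minutes past 12:00.
Mirror reads 2:33 = 153 minutes past 12:00.
Actual time: (720 - 153) mod 720 = 567 minutes = 9:27.

Final answer: 9:27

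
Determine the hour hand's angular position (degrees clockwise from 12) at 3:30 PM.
The hour hand moves 30 degrees per hour and 0.5 degrees per minute.
At 3:30: (3) x 30 + 30 x 0.5 = 90 + 15 = 105 degrees

Final answer: 105 degrees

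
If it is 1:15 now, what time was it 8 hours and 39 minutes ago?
Starting time: 1:15 = 75 total minutes past 12:00
Subtracting: 8 hours and 39 minutes = 519 minutes
75 - 519 = -444 (negative, add 12 hours = 720) = 276 minutes
= 4 hours and 36 minutes past 12:00 = 4:36

Final answer: 4:36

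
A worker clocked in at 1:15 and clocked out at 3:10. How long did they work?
From 1:15 to 3:10:
(3 x 60 + 10) - (1 x 60 + 15) = 190 - 75 = 115 minutes
= 1 hour and 55 minutes

Final answer: 1 hour and 55 minutes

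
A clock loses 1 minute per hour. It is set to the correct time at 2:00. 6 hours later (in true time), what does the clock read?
For every 60 true minutes, the faulty clock advances 60 - 1 = 59 minutes.
True elapsed: 6 hours = 360 minutes.
Faulty clock advances: 360 x 59/60 = 354 minutes (drift: 6 minutes behind).
Shown time: 2:00 + 354 minutes = 7:54.

Final answer: 7:54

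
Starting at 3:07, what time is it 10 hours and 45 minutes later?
Starting time: 3:07
Adding 45 minutes to 7 minutes: 7 + 45 = 52 minutes
Adding 10 hours: 3 + 10 = 13 - 12 = 1
Final time: 1:52

Final answer: 1:52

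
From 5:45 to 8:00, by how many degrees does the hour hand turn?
The hour hand moves 0.5 degrees per minute.
Time elapsed: 8:00 - 5:45 = 135 minutes
Angular displacement: 135 x 0.5 = 67.5 degrees

Final answer: 67.5 degrees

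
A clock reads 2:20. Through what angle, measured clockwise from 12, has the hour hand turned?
The hour hand moves 30 degrees per hour and 0.5 degrees per minute.
At 2:20: (2) x 30 + 20 x 0.5 = 60 + 10 = 70 degrees

Final answer: 70 degrees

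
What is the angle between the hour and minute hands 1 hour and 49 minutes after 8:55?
First find the time 1 hour and 49 minutes after 8:55.
Total minutes: 8 x 60 + 55 + 1 x 60 + 49 = 644.
644 mod 720 = 644 minutes = 10:44.
Now compute the angle at 10:44:
Hour hand: 10 x 30 + 44 x 0.5 = 322 degrees
Minute hand: 44 x 6 = 264 degrees
Difference: |322 - 264| = 58 degrees
The angle is 58 degrees

Final answer: 58 degrees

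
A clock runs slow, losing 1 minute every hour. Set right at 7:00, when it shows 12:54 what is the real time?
For every 60 true minutes, the faulty clock advances 59 minutes, so 1 faulty-clock minute corresponds to 60/59 true minutes.
From 7:00 to 12:54 on the faulty dial is 354 minutes.
True elapsed: 354 x 60/59 = 360 minutes = 6 hours.
True time: 7:00 + 6 hours = 1:00.

Final answer: 1:00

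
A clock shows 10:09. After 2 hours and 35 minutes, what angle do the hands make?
First find the time 2 hours and 35 minutes after 10:09.
Total minutes: 10 x 60 + 9 + 2 x 60 + 35 = 764.
764 mod 720 = 44 minutes = 12:44.
Now compute the angle at 12:44:
Hour hand: 0 x 30 + 44 x 0.5 = 22 degrees
Minute hand: 44 x 6 = 264 degrees
Difference: |22 - 264| = 242 degrees
Smaller angle: 360 - 242 = 118 degrees

Final answer: 118 degrees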